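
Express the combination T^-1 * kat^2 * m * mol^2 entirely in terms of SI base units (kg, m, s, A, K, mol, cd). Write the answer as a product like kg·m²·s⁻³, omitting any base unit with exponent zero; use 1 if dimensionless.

T = kg·s⁻²·A⁻¹.
So T⁻¹ = kg⁻¹·s²·A.
kat = s⁻¹·mol.
So kat² = s⁻²·mol².
Combining: T⁻¹·kat²·m·mol² = (kg⁻¹·s²·A) · (s⁻²·mol²) · m · mol² = kg⁻¹·m·A·mol⁴.

kg⁻¹·m·A·mol⁴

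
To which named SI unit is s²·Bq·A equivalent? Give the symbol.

C

Bq = 1/s = s⁻¹ (activity is decays per second).
Combining: s²·Bq·A = s² · s⁻¹ · A = s·A.
s·A is the base-SI form of the coulomb.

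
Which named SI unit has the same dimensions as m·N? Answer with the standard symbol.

J

N = kg·m/s² = kg·m·s⁻² (force = mass × acceleration).
Combining: m·N = m · (kg·m·s⁻²) = kg·m²·s⁻².
kg·m²·s⁻² is the base-SI form of the joule.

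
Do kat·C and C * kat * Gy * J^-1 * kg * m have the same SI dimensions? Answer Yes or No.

Left side:
  kat = s⁻¹·mol.
  C = s·A.
  Combining: kat·C = (s⁻¹·mol) · (s·A) = A·mol.
Right side:
  C = s·A.
  kat = s⁻¹·mol.
  Gy = m²·s⁻².
  J = kg·m²·s⁻².
  So J⁻¹ = kg⁻¹·m⁻²·s².
  Combining: C·kat·Gy·J⁻¹·kg·m = (s·A) · (s⁻¹·mol) · (m²·s⁻²) · (kg⁻¹·m⁻²·s²) · kg · m = m·A·mol.
Left is A·mol; right is m·A·mol — different.

No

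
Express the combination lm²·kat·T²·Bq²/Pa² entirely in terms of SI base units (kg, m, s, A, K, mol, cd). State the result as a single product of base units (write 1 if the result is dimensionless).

lm = cd.
So lm² = cd².
kat = s⁻¹·mol.
Pa = kg·m⁻¹·s⁻².
So Pa⁻² = kg⁻²·m²·s⁴.
T = kg·s⁻²·A⁻¹.
So T² = kg²·s⁻⁴·A⁻².
Bq = s⁻¹.
So Bq² = s⁻².
Combining: lm²·kat·Pa⁻²·T²·Bq² = cd² · (s⁻¹·mol) · (kg⁻²·m²·s⁴) · (kg²·s⁻⁴·A⁻²) · s⁻² = m²·s⁻³·A⁻²·mol·cd².

m²·s⁻³·A⁻²·mol·cd²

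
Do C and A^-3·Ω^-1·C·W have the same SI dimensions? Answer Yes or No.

Left side:
  C = A·s = s·A (charge = current × time).
Right side:
  Ω = V/A (resistance = voltage per current),
      = kg·m²·s⁻³·A⁻².
  So Ω⁻¹ = kg⁻¹·m⁻²·s³·A².
  C = A·s = s·A (charge = current × time).
  W = J/s (power = energy per time),
      = kg·m²·s⁻³.
  Combining: A⁻³·Ω⁻¹·C·W = A⁻³ · (kg⁻¹·m⁻²·s³·A²) · (s·A) · (kg·m²·s⁻³) = s.
Left is s·A; right is s — different.

No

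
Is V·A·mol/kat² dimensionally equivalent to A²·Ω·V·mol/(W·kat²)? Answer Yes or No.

Left side:
  kat = mol/s = s⁻¹·mol (catalytic activity).
  So kat⁻² = s²·mol⁻².
  V = W/A (potential = power per current),
      = kg·m²·s⁻³·A⁻¹.
  Combining: kat⁻²·V·A·mol = (s²·mol⁻²) · (kg·m²·s⁻³·A⁻¹) · A · mol = kg·m²·s⁻¹·mol⁻¹.
Right side:
  W = kg·m²·s⁻³.
  So W⁻¹ = kg⁻¹·m⁻²·s³.
  kat = s⁻¹·mol.
  So kat⁻² = s²·mol⁻².
  Ω = kg·m²·s⁻³·A⁻².
  V = kg·m²·s⁻³·A⁻¹.
  Combining: W⁻¹·A²·kat⁻²·Ω·V·mol = (kg⁻¹·m⁻²·s³) · A² · (s²·mol⁻²) · (kg·m²·s⁻³·A⁻²) · (kg·m²·s⁻³·A⁻¹) · mol = kg·m²·s⁻¹·A⁻¹·mol⁻¹.
Left is kg·m²·s⁻¹·mol⁻¹; right is kg·m²·s⁻¹·A⁻¹·mol⁻¹ — different.

No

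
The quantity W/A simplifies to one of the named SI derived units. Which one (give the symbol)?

W = J/s (power = energy per time),
    = kg·m²·s⁻³.
Combining: W·A⁻¹ = (kg·m²·s⁻³) · A⁻¹ = kg·m²·s⁻³·A⁻¹.
kg·m²·s⁻³·A⁻¹ is the base-SI form of the volt.

V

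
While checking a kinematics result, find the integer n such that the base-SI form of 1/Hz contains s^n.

1

Hz = 1/s = s⁻¹ (frequency is cycles per second).
So Hz⁻¹ = s.
The exponent of s is 1.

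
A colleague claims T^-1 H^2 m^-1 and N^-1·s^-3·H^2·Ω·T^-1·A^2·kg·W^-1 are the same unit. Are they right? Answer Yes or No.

No

Left side:
  T = kg·s⁻²·A⁻¹.
  So T⁻¹ = kg⁻¹·s²·A.
  H = kg·m²·s⁻²·A⁻².
  So H² = kg²·m⁴·s⁻⁴·A⁻⁴.
  Combining: T⁻¹·H²·m⁻¹ = (kg⁻¹·s²·A) · (kg²·m⁴·s⁻⁴·A⁻⁴) · m⁻¹ = kg·m³·s⁻²·A⁻³.
Right side:
  N = kg·m/s² = kg·m·s⁻² (force = mass × acceleration).
  So N⁻¹ = kg⁻¹·m⁻¹·s².
  H = Wb/A (inductance = flux per current),
      = kg·m²·s⁻²·A⁻².
  So H² = kg²·m⁴·s⁻⁴·A⁻⁴.
  Ω = V/A (resistance = voltage per current),
      = kg·m²·s⁻³·A⁻².
  T = Wb/m² (flux density = flux per area),
      = kg·s⁻²·A⁻¹.
  So T⁻¹ = kg⁻¹·s²·A.
  W = J/s (power = energy per time),
      = kg·m²·s⁻³.
  So W⁻¹ = kg⁻¹·m⁻²·s³.
  Combining: N⁻¹·s⁻³·H²·Ω·T⁻¹·A²·kg·W⁻¹ = (kg⁻¹·m⁻¹·s²) · s⁻³ · (kg²·m⁴·s⁻⁴·A⁻⁴) · (kg·m²·s⁻³·A⁻²) · (kg⁻¹·s²·A) · A² · kg · (kg⁻¹·m⁻²·s³) = kg·m³·s⁻³·A⁻³.
Left is kg·m³·s⁻²·A⁻³; right is kg·m³·s⁻³·A⁻³ — different.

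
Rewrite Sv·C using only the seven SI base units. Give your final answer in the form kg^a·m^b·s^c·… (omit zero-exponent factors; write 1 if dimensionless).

m²·s⁻¹·A

Sv = J/kg (equivalent dose = energy per mass),
    = m²·s⁻².
C = A·s = s·A (charge = current × time).
Combining: Sv·C = (m²·s⁻²) · (s·A) = m²·s⁻¹·A.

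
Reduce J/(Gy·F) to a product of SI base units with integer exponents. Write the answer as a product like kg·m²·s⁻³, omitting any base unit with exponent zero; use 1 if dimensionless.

kg²·m²·s⁻⁴·A⁻²

Gy = J/kg (absorbed dose = energy per mass),
    = m²·s⁻².
So Gy⁻¹ = m⁻²·s².
F = C/V (capacitance = charge per voltage),
    = A·s/(kg·m²·s⁻³·A⁻¹) (substituting C and V),
    = kg⁻¹·m⁻²·s⁴·A².
So F⁻¹ = kg·m²·s⁻⁴·A⁻².
J = N·m (work = force × distance),
    = kg·m²·s⁻².
Combining: Gy⁻¹·F⁻¹·J = (m⁻²·s²) · (kg·m²·s⁻⁴·A⁻²) · (kg·m²·s⁻²) = kg²·m²·s⁻⁴·A⁻².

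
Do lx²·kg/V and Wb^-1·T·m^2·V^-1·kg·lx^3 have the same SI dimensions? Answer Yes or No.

Left side:
  lx = m⁻²·cd.
  So lx² = m⁻⁴·cd².
  V = kg·m²·s⁻³·A⁻¹.
  So V⁻¹ = kg⁻¹·m⁻²·s³·A.
  Combining: lx²·V⁻¹·kg = (m⁻⁴·cd²) · (kg⁻¹·m⁻²·s³·A) · kg = m⁻⁶·s³·A·cd².
Right side:
  Wb = V·s (flux: a volt is a weber per second),
      = kg·m²·s⁻²·A⁻¹.
  So Wb⁻¹ = kg⁻¹·m⁻²·s²·A.
  T = Wb/m² (flux density = flux per area),
      = kg·s⁻²·A⁻¹.
  V = W/A (potential = power per current),
      = kg·m²·s⁻³·A⁻¹.
  So V⁻¹ = kg⁻¹·m⁻²·s³·A.
  lx = lm/m² (illuminance = luminous flux per area),
      = m⁻²·cd.
  So lx³ = m⁻⁶·cd³.
  Combining: Wb⁻¹·T·m²·V⁻¹·kg·lx³ = (kg⁻¹·m⁻²·s²·A) · (kg·s⁻²·A⁻¹) · m² · (kg⁻¹·m⁻²·s³·A) · kg · (m⁻⁶·cd³) = m⁻⁸·s³·A·cd³.
Left is m⁻⁶·s³·A·cd²; right is m⁻⁸·s³·A·cd³ — different.

No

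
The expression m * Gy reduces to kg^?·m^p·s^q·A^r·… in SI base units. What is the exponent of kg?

0

Gy = m²·s⁻².
Combining: m·Gy = m · (m²·s⁻²) = m³·s⁻².
The exponent of kg is 0.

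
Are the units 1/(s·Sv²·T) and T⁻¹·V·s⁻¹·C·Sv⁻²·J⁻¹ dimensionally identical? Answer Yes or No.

Left side:
  Sv = J/kg (equivalent dose = energy per mass),
      = m²·s⁻².
  So Sv⁻² = m⁻⁴·s⁴.
  T = Wb/m² (flux density = flux per area),
      = kg·s⁻²·A⁻¹.
  So T⁻¹ = kg⁻¹·s²·A.
  Combining: s⁻¹·Sv⁻²·T⁻¹ = s⁻¹ · (m⁻⁴·s⁴) · (kg⁻¹·s²·A) = kg⁻¹·m⁻⁴·s⁵·A.
Right side:
  T = kg·s⁻²·A⁻¹.
  So T⁻¹ = kg⁻¹·s²·A.
  V = kg·m²·s⁻³·A⁻¹.
  C = s·A.
  Sv = m²·s⁻².
  So Sv⁻² = m⁻⁴·s⁴.
  J = kg·m²·s⁻².
  So J⁻¹ = kg⁻¹·m⁻²·s².
  Combining: T⁻¹·V·s⁻¹·C·Sv⁻²·J⁻¹ = (kg⁻¹·s²·A) · (kg·m²·s⁻³·A⁻¹) · s⁻¹ · (s·A) · (m⁻⁴·s⁴) · (kg⁻¹·m⁻²·s²) = kg⁻¹·m⁻⁴·s⁵·A.
Both reduce to kg⁻¹·m⁻⁴·s⁵·A.

Yes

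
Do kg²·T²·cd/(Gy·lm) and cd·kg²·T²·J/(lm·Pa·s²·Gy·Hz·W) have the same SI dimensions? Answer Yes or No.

No

Left side:
  T = Wb/m² (flux density = flux per area),
      = kg·s⁻²·A⁻¹.
  So T² = kg²·s⁻⁴·A⁻².
  Gy = J/kg (absorbed dose = energy per mass),
      = m²·s⁻².
  So Gy⁻¹ = m⁻²·s².
  lm = cd·sr = cd (luminous flux; sr is dimensionless).
  So lm⁻¹ = cd⁻¹.
  Combining: kg²·T²·Gy⁻¹·lm⁻¹·cd = kg² · (kg²·s⁻⁴·A⁻²) · (m⁻²·s²) · cd⁻¹ · cd = kg⁴·m⁻²·s⁻²·A⁻².
Right side:
  lm = cd·sr = cd (luminous flux; sr is dimensionless).
  So lm⁻¹ = cd⁻¹.
  Pa = N/m² (pressure = force per area),
      = kg·m⁻¹·s⁻².
  So Pa⁻¹ = kg⁻¹·m·s².
  T = Wb/m² (flux density = flux per area),
      = kg·s⁻²·A⁻¹.
  So T² = kg²·s⁻⁴·A⁻².
  Gy = J/kg (absorbed dose = energy per mass),
      = m²·s⁻².
  So Gy⁻¹ = m⁻²·s².
  Hz = 1/s = s⁻¹ (frequency is cycles per second).
  So Hz⁻¹ = s.
  W = J/s (power = energy per time),
      = kg·m²·s⁻³.
  So W⁻¹ = kg⁻¹·m⁻²·s³.
  J = N·m (work = force × distance),
      = kg·m²·s⁻².
  Combining: lm⁻¹·cd·Pa⁻¹·kg²·T²·s⁻²·Gy⁻¹·Hz⁻¹·W⁻¹·J = cd⁻¹ · cd · (kg⁻¹·m·s²) · kg² · (kg²·s⁻⁴·A⁻²) · s⁻² · (m⁻²·s²) · s · (kg⁻¹·m⁻²·s³) · (kg·m²·s⁻²) = kg³·m⁻¹·A⁻².
Left is kg⁴·m⁻²·s⁻²·A⁻²; right is kg³·m⁻¹·A⁻² — different.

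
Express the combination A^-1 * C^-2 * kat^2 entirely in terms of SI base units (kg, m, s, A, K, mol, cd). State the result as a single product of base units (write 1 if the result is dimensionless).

s⁻⁴·A⁻³·mol²

C = A·s = s·A (charge = current × time).
So C⁻² = s⁻²·A⁻².
kat = mol/s = s⁻¹·mol (catalytic activity).
So kat² = s⁻²·mol².
Combining: A⁻¹·C⁻²·kat² = A⁻¹ · (s⁻²·A⁻²) · (s⁻²·mol²) = s⁻⁴·A⁻³·mol².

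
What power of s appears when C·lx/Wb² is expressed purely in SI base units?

5

C = s·A.
lx = m⁻²·cd.
Wb = kg·m²·s⁻²·A⁻¹.
So Wb⁻² = kg⁻²·m⁻⁴·s⁴·A².
Combining: C·lx·Wb⁻² = (s·A) · (m⁻²·cd) · (kg⁻²·m⁻⁴·s⁴·A²) = kg⁻²·m⁻⁶·s⁵·A³·cd.
The exponent of s is 5.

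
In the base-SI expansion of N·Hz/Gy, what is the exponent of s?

-1

N = kg·m·s⁻².
Gy = m²·s⁻².
So Gy⁻¹ = m⁻²·s².
Hz = s⁻¹.
Combining: N·Gy⁻¹·Hz = (kg·m·s⁻²) · (m⁻²·s²) · s⁻¹ = kg·m⁻¹·s⁻¹.
The exponent of s is -1.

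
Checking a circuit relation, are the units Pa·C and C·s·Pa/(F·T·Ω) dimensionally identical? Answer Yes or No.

Left side:
  Pa = N/m² (pressure = force per area),
      = kg·m⁻¹·s⁻².
  C = A·s = s·A (charge = current × time).
  Combining: Pa·C = (kg·m⁻¹·s⁻²) · (s·A) = kg·m⁻¹·s⁻¹·A.
Right side:
  C = s·A.
  F = kg⁻¹·m⁻²·s⁴·A².
  So F⁻¹ = kg·m²·s⁻⁴·A⁻².
  T = kg·s⁻²·A⁻¹.
  So T⁻¹ = kg⁻¹·s²·A.
  Pa = kg·m⁻¹·s⁻².
  Ω = kg·m²·s⁻³·A⁻².
  So Ω⁻¹ = kg⁻¹·m⁻²·s³·A².
  Combining: C·F⁻¹·T⁻¹·s·Pa·Ω⁻¹ = (s·A) · (kg·m²·s⁻⁴·A⁻²) · (kg⁻¹·s²·A) · s · (kg·m⁻¹·s⁻²) · (kg⁻¹·m⁻²·s³·A²) = m⁻¹·s·A².
Left is kg·m⁻¹·s⁻¹·A; right is m⁻¹·s·A² — different.

No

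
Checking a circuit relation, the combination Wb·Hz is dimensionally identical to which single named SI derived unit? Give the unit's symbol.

Wb = V·s (flux: a volt is a weber per second),
    = kg·m²·s⁻²·A⁻¹.
Hz = 1/s = s⁻¹ (frequency is cycles per second).
Combining: Wb·Hz = (kg·m²·s⁻²·A⁻¹) · s⁻¹ = kg·m²·s⁻³·A⁻¹.
kg·m²·s⁻³·A⁻¹ is the base-SI form of the volt.

V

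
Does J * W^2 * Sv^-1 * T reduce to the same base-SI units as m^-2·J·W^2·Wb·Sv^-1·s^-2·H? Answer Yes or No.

Left side:
  J = kg·m²·s⁻².
  W = kg·m²·s⁻³.
  So W² = kg²·m⁴·s⁻⁶.
  Sv = m²·s⁻².
  So Sv⁻¹ = m⁻²·s².
  T = kg·s⁻²·A⁻¹.
  Combining: J·W²·Sv⁻¹·T = (kg·m²·s⁻²) · (kg²·m⁴·s⁻⁶) · (m⁻²·s²) · (kg·s⁻²·A⁻¹) = kg⁴·m⁴·s⁻⁸·A⁻¹.
Right side:
  J = kg·m²·s⁻².
  W = kg·m²·s⁻³.
  So W² = kg²·m⁴·s⁻⁶.
  Wb = kg·m²·s⁻²·A⁻¹.
  Sv = m²·s⁻².
  So Sv⁻¹ = m⁻²·s².
  H = kg·m²·s⁻²·A⁻².
  Combining: m⁻²·J·W²·Wb·Sv⁻¹·s⁻²·H = m⁻² · (kg·m²·s⁻²) · (kg²·m⁴·s⁻⁶) · (kg·m²·s⁻²·A⁻¹) · (m⁻²·s²) · s⁻² · (kg·m²·s⁻²·A⁻²) = kg⁵·m⁶·s⁻¹²·A⁻³.
Left is kg⁴·m⁴·s⁻⁸·A⁻¹; right is kg⁵·m⁶·s⁻¹²·A⁻³ — different.

No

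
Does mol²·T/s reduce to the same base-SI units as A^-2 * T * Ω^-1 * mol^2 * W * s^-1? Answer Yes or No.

Yes

Left side:
  T = kg·s⁻²·A⁻¹.
  Combining: mol²·s⁻¹·T = mol² · s⁻¹ · (kg·s⁻²·A⁻¹) = kg·s⁻³·A⁻¹·mol².
Right side:
  T = Wb/m² (flux density = flux per area),
      = kg·s⁻²·A⁻¹.
  Ω = V/A (resistance = voltage per current),
      = kg·m²·s⁻³·A⁻².
  So Ω⁻¹ = kg⁻¹·m⁻²·s³·A².
  W = J/s (power = energy per time),
      = kg·m²·s⁻³.
  Combining: A⁻²·T·Ω⁻¹·mol²·W·s⁻¹ = A⁻² · (kg·s⁻²·A⁻¹) · (kg⁻¹·m⁻²·s³·A²) · mol² · (kg·m²·s⁻³) · s⁻¹ = kg·s⁻³·A⁻¹·mol².
Both reduce to kg·s⁻³·A⁻¹·mol².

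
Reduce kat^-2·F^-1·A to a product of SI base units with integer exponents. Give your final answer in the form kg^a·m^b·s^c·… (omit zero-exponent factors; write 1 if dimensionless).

kg·m²·s⁻²·A⁻¹·mol⁻²

kat = s⁻¹·mol.
So kat⁻² = s²·mol⁻².
F = kg⁻¹·m⁻²·s⁴·A².
So F⁻¹ = kg·m²·s⁻⁴·A⁻².
Combining: kat⁻²·F⁻¹·A = (s²·mol⁻²) · (kg·m²·s⁻⁴·A⁻²) · A = kg·m²·s⁻²·A⁻¹·mol⁻².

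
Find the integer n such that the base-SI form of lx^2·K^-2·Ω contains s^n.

-3

lx = m⁻²·cd.
So lx² = m⁻⁴·cd².
Ω = kg·m²·s⁻³·A⁻².
Combining: lx²·K⁻²·Ω = (m⁻⁴·cd²) · K⁻² · (kg·m²·s⁻³·A⁻²) = kg·m⁻²·s⁻³·A⁻²·K⁻²·cd².
The exponent of s is -3.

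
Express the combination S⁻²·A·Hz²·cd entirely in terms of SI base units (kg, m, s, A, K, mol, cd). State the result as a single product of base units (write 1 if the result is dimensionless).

kg²·m⁴·s⁻⁸·A⁻³·cd

S = 1/Ω (conductance is reciprocal resistance),
    = kg⁻¹·m⁻²·s³·A².
So S⁻² = kg²·m⁴·s⁻⁶·A⁻⁴.
Hz = 1/s = s⁻¹ (frequency is cycles per second).
So Hz² = s⁻².
Combining: S⁻²·A·Hz²·cd = (kg²·m⁴·s⁻⁶·A⁻⁴) · A · s⁻² · cd = kg²·m⁴·s⁻⁸·A⁻³·cd.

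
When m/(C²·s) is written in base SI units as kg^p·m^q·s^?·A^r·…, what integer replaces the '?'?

-3

C = A·s = s·A (charge = current × time).
So C⁻² = s⁻²·A⁻².
Combining: C⁻²·s⁻¹·m = (s⁻²·A⁻²) · s⁻¹ · m = m·s⁻³·A⁻².
The exponent of s is -3.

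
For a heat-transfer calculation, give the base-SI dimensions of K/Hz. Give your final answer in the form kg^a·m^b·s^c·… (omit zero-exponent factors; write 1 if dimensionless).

Hz = 1/s = s⁻¹ (frequency is cycles per second).
So Hz⁻¹ = s.
Combining: Hz⁻¹·K = s · K = s·K.

s·K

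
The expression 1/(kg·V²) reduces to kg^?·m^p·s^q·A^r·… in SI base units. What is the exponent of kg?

V = W/A (potential = power per current),
    = kg·m²·s⁻³·A⁻¹.
So V⁻² = kg⁻²·m⁻⁴·s⁶·A².
Combining: kg⁻¹·V⁻² = kg⁻¹ · (kg⁻²·m⁻⁴·s⁶·A²) = kg⁻³·m⁻⁴·s⁶·A².
The exponent of kg is -3.

-3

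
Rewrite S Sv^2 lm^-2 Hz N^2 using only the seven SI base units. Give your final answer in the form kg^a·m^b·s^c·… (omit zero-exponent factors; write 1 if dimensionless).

kg·m⁴·s⁻⁶·A²·cd⁻²

S = kg⁻¹·m⁻²·s³·A².
Sv = m²·s⁻².
So Sv² = m⁴·s⁻⁴.
lm = cd.
So lm⁻² = cd⁻².
Hz = s⁻¹.
N = kg·m·s⁻².
So N² = kg²·m²·s⁻⁴.
Combining: S·Sv²·lm⁻²·Hz·N² = (kg⁻¹·m⁻²·s³·A²) · (m⁴·s⁻⁴) · cd⁻² · s⁻¹ · (kg²·m²·s⁻⁴) = kg·m⁴·s⁻⁶·A²·cd⁻².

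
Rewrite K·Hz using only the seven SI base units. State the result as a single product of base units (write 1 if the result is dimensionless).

Hz = 1/s = s⁻¹ (frequency is cycles per second).
Combining: K·Hz = K · s⁻¹ = s⁻¹·K.

s⁻¹·K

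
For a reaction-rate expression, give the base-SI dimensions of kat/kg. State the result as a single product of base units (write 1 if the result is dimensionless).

kg⁻¹·s⁻¹·mol

kat = s⁻¹·mol.
Combining: kg⁻¹·kat = kg⁻¹ · (s⁻¹·mol) = kg⁻¹·s⁻¹·mol.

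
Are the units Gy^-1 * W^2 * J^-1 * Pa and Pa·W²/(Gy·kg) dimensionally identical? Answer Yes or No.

No

Left side:
  Gy = J/kg (absorbed dose = energy per mass),
      = m²·s⁻².
  So Gy⁻¹ = m⁻²·s².
  W = J/s (power = energy per time),
      = kg·m²·s⁻³.
  So W² = kg²·m⁴·s⁻⁶.
  J = N·m (work = force × distance),
      = kg·m²·s⁻².
  So J⁻¹ = kg⁻¹·m⁻²·s².
  Pa = N/m² (pressure = force per area),
      = kg·m⁻¹·s⁻².
  Combining: Gy⁻¹·W²·J⁻¹·Pa = (m⁻²·s²) · (kg²·m⁴·s⁻⁶) · (kg⁻¹·m⁻²·s²) · (kg·m⁻¹·s⁻²) = kg²·m⁻¹·s⁻⁴.
Right side:
  Pa = N/m² (pressure = force per area),
      = kg·m⁻¹·s⁻².
  Gy = J/kg (absorbed dose = energy per mass),
      = m²·s⁻².
  So Gy⁻¹ = m⁻²·s².
  W = J/s (power = energy per time),
      = kg·m²·s⁻³.
  So W² = kg²·m⁴·s⁻⁶.
  Combining: Pa·Gy⁻¹·kg⁻¹·W² = (kg·m⁻¹·s⁻²) · (m⁻²·s²) · kg⁻¹ · (kg²·m⁴·s⁻⁶) = kg²·m·s⁻⁶.
Left is kg²·m⁻¹·s⁻⁴; right is kg²·m·s⁻⁶ — different.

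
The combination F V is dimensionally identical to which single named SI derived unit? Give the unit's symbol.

C

F = kg⁻¹·m⁻²·s⁴·A².
V = kg·m²·s⁻³·A⁻¹.
Combining: F·V = (kg⁻¹·m⁻²·s⁴·A²) · (kg·m²·s⁻³·A⁻¹) = s·A.
s·A is the base-SI form of the coulomb.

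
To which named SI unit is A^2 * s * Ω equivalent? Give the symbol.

J

Ω = V/A (resistance = voltage per current),
    = kg·m²·s⁻³·A⁻².
Combining: A²·s·Ω = A² · s · (kg·m²·s⁻³·A⁻²) = kg·m²·s⁻².
kg·m²·s⁻² is the base-SI form of the joule.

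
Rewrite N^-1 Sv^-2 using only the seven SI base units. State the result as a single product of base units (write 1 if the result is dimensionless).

N = kg·m·s⁻².
So N⁻¹ = kg⁻¹·m⁻¹·s².
Sv = m²·s⁻².
So Sv⁻² = m⁻⁴·s⁴.
Combining: N⁻¹·Sv⁻² = (kg⁻¹·m⁻¹·s²) · (m⁻⁴·s⁴) = kg⁻¹·m⁻⁵·s⁶.

kg⁻¹·m⁻⁵·s⁶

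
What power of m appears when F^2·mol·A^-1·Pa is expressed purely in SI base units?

-5

F = C/V (capacitance = charge per voltage),
    = A·s/(kg·m²·s⁻³·A⁻¹) (substituting C and V),
    = kg⁻¹·m⁻²·s⁴·A².
So F² = kg⁻²·m⁻⁴·s⁸·A⁴.
Pa = N/m² (pressure = force per area),
    = kg·m⁻¹·s⁻².
Combining: F²·mol·A⁻¹·Pa = (kg⁻²·m⁻⁴·s⁸·A⁴) · mol · A⁻¹ · (kg·m⁻¹·s⁻²) = kg⁻¹·m⁻⁵·s⁶·A³·mol.
The exponent of m is -5.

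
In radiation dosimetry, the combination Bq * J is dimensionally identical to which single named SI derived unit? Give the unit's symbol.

Bq = 1/s = s⁻¹ (activity is decays per second).
J = N·m (work = force × distance),
    = kg·m²·s⁻².
Combining: Bq·J = s⁻¹ · (kg·m²·s⁻²) = kg·m²·s⁻³.
kg·m²·s⁻³ is the base-SI form of the watt.

W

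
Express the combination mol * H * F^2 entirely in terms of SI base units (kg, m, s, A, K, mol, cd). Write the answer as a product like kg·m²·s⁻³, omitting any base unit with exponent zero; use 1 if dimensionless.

kg⁻¹·m⁻²·s⁶·A²·mol

H = Wb/A (inductance = flux per current),
    = kg·m²·s⁻²·A⁻².
F = C/V (capacitance = charge per voltage),
    = A·s/(kg·m²·s⁻³·A⁻¹) (substituting C and V),
    = kg⁻¹·m⁻²·s⁴·A².
So F² = kg⁻²·m⁻⁴·s⁸·A⁴.
Combining: mol·H·F² = mol · (kg·m²·s⁻²·A⁻²) · (kg⁻²·m⁻⁴·s⁸·A⁴) = kg⁻¹·m⁻²·s⁶·A²·mol.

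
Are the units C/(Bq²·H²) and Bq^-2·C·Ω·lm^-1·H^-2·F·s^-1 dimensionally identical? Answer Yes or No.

Left side:
  Bq = s⁻¹.
  So Bq⁻² = s².
  C = s·A.
  H = kg·m²·s⁻²·A⁻².
  So H⁻² = kg⁻²·m⁻⁴·s⁴·A⁴.
  Combining: Bq⁻²·C·H⁻² = s² · (s·A) · (kg⁻²·m⁻⁴·s⁴·A⁴) = kg⁻²·m⁻⁴·s⁷·A⁵.
Right side:
  Bq = s⁻¹.
  So Bq⁻² = s².
  C = s·A.
  Ω = kg·m²·s⁻³·A⁻².
  lm = cd.
  So lm⁻¹ = cd⁻¹.
  H = kg·m²·s⁻²·A⁻².
  So H⁻² = kg⁻²·m⁻⁴·s⁴·A⁴.
  F = kg⁻¹·m⁻²·s⁴·A².
  Combining: Bq⁻²·C·Ω·lm⁻¹·H⁻²·F·s⁻¹ = s² · (s·A) · (kg·m²·s⁻³·A⁻²) · cd⁻¹ · (kg⁻²·m⁻⁴·s⁴·A⁴) · (kg⁻¹·m⁻²·s⁴·A²) · s⁻¹ = kg⁻²·m⁻⁴·s⁷·A⁵·cd⁻¹.
Left is kg⁻²·m⁻⁴·s⁷·A⁵; right is kg⁻²·m⁻⁴·s⁷·A⁵·cd⁻¹ — different.

No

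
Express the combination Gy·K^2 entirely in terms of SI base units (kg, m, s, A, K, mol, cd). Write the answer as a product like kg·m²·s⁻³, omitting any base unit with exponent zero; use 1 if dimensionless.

m²·s⁻²·K²

Gy = J/kg (absorbed dose = energy per mass),
    = m²·s⁻².
Combining: Gy·K² = (m²·s⁻²) · K² = m²·s⁻²·K².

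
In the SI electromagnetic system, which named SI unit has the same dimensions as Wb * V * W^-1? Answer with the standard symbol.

H

Wb = kg·m²·s⁻²·A⁻¹.
V = kg·m²·s⁻³·A⁻¹.
W = kg·m²·s⁻³.
So W⁻¹ = kg⁻¹·m⁻²·s³.
Combining: Wb·V·W⁻¹ = (kg·m²·s⁻²·A⁻¹) · (kg·m²·s⁻³·A⁻¹) · (kg⁻¹·m⁻²·s³) = kg·m²·s⁻²·A⁻².
kg·m²·s⁻²·A⁻² is the base-SI form of the henry.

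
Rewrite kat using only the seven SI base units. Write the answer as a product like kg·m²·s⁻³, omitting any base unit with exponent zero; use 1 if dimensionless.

s⁻¹·mol

kat = mol/s = s⁻¹·mol (catalytic activity).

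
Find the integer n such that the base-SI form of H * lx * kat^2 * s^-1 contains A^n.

H = Wb/A (inductance = flux per current),
    = kg·m²·s⁻²·A⁻².
lx = lm/m² (illuminance = luminous flux per area),
    = m⁻²·cd.
kat = mol/s = s⁻¹·mol (catalytic activity).
So kat² = s⁻²·mol².
Combining: H·lx·kat²·s⁻¹ = (kg·m²·s⁻²·A⁻²) · (m⁻²·cd) · (s⁻²·mol²) · s⁻¹ = kg·s⁻⁵·A⁻²·mol²·cd.
The exponent of A is -2.

-2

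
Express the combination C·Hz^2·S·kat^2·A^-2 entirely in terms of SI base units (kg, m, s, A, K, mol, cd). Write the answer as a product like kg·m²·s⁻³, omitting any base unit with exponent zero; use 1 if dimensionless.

kg⁻¹·m⁻²·A·mol²

C = A·s = s·A (charge = current × time).
Hz = 1/s = s⁻¹ (frequency is cycles per second).
So Hz² = s⁻².
S = 1/Ω (conductance is reciprocal resistance),
    = kg⁻¹·m⁻²·s³·A².
kat = mol/s = s⁻¹·mol (catalytic activity).
So kat² = s⁻²·mol².
Combining: C·Hz²·S·kat²·A⁻² = (s·A) · s⁻² · (kg⁻¹·m⁻²·s³·A²) · (s⁻²·mol²) · A⁻² = kg⁻¹·m⁻²·A·mol².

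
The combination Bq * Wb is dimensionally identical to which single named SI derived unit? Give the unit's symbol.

Bq = s⁻¹.
Wb = kg·m²·s⁻²·A⁻¹.
Combining: Bq·Wb = s⁻¹ · (kg·m²·s⁻²·A⁻¹) = kg·m²·s⁻³·A⁻¹.
kg·m²·s⁻³·A⁻¹ is the base-SI form of the volt.

V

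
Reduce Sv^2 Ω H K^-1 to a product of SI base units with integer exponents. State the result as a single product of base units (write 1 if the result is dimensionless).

kg²·m⁸·s⁻⁹·A⁻⁴·K⁻¹

Sv = J/kg (equivalent dose = energy per mass),
    = m²·s⁻².
So Sv² = m⁴·s⁻⁴.
Ω = V/A (resistance = voltage per current),
    = kg·m²·s⁻³·A⁻².
H = Wb/A (inductance = flux per current),
    = kg·m²·s⁻²·A⁻².
Combining: Sv²·Ω·H·K⁻¹ = (m⁴·s⁻⁴) · (kg·m²·s⁻³·A⁻²) · (kg·m²·s⁻²·A⁻²) · K⁻¹ = kg²·m⁸·s⁻⁹·A⁻⁴·K⁻¹.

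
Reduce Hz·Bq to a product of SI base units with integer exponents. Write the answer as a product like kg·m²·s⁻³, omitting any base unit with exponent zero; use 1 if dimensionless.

s⁻²

Hz = 1/s = s⁻¹ (frequency is cycles per second).
Bq = 1/s = s⁻¹ (activity is decays per second).
Combining: Hz·Bq = s⁻¹ · s⁻¹ = s⁻².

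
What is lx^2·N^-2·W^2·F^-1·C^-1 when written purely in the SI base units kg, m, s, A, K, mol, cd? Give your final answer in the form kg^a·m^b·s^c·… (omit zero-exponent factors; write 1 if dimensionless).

kg·s⁻⁷·A⁻³·cd²

lx = lm/m² (illuminance = luminous flux per area),
    = m⁻²·cd.
So lx² = m⁻⁴·cd².
N = kg·m/s² = kg·m·s⁻² (force = mass × acceleration).
So N⁻² = kg⁻²·m⁻²·s⁴.
W = J/s (power = energy per time),
    = kg·m²·s⁻³.
So W² = kg²·m⁴·s⁻⁶.
F = C/V (capacitance = charge per voltage),
    = A·s/(kg·m²·s⁻³·A⁻¹) (substituting C and V),
    = kg⁻¹·m⁻²·s⁴·A².
So F⁻¹ = kg·m²·s⁻⁴·A⁻².
C = A·s = s·A (charge = current × time).
So C⁻¹ = s⁻¹·A⁻¹.
Combining: lx²·N⁻²·W²·F⁻¹·C⁻¹ = (m⁻⁴·cd²) · (kg⁻²·m⁻²·s⁴) · (kg²·m⁴·s⁻⁶) · (kg·m²·s⁻⁴·A⁻²) · (s⁻¹·A⁻¹) = kg·s⁻⁷·A⁻³·cd².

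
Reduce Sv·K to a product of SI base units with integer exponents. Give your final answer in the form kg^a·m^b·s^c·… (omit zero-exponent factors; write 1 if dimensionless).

Sv = m²·s⁻².
Combining: Sv·K = (m²·s⁻²) · K = m²·s⁻²·K.

m²·s⁻²·K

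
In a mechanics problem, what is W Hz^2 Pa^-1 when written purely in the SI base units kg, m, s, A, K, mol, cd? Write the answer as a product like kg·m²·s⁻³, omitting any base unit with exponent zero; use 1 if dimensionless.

W = J/s (power = energy per time),
    = kg·m²·s⁻³.
Hz = 1/s = s⁻¹ (frequency is cycles per second).
So Hz² = s⁻².
Pa = N/m² (pressure = force per area),
    = kg·m⁻¹·s⁻².
So Pa⁻¹ = kg⁻¹·m·s².
Combining: W·Hz²·Pa⁻¹ = (kg·m²·s⁻³) · s⁻² · (kg⁻¹·m·s²) = m³·s⁻³.

m³·s⁻³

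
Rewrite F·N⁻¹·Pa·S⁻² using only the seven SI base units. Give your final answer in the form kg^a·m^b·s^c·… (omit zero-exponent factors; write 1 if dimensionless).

kg·s⁻²·A⁻²

F = C/V (capacitance = charge per voltage),
    = A·s/(kg·m²·s⁻³·A⁻¹) (substituting C and V),
    = kg⁻¹·m⁻²·s⁴·A².
N = kg·m/s² = kg·m·s⁻² (force = mass × acceleration).
So N⁻¹ = kg⁻¹·m⁻¹·s².
Pa = N/m² (pressure = force per area),
    = kg·m⁻¹·s⁻².
S = 1/Ω (conductance is reciprocal resistance),
    = kg⁻¹·m⁻²·s³·A².
So S⁻² = kg²·m⁴·s⁻⁶·A⁻⁴.
Combining: F·N⁻¹·Pa·S⁻² = (kg⁻¹·m⁻²·s⁴·A²) · (kg⁻¹·m⁻¹·s²) · (kg·m⁻¹·s⁻²) · (kg²·m⁴·s⁻⁶·A⁻⁴) = kg·s⁻²·A⁻².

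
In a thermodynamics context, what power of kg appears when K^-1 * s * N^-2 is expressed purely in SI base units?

N = kg·m·s⁻².
So N⁻² = kg⁻²·m⁻²·s⁴.
Combining: K⁻¹·s·N⁻² = K⁻¹ · s · (kg⁻²·m⁻²·s⁴) = kg⁻²·m⁻²·s⁵·K⁻¹.
The exponent of kg is -2.

-2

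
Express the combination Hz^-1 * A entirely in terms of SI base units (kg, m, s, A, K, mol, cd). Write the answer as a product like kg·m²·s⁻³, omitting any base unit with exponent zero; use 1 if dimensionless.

s·A

Hz = 1/s = s⁻¹ (frequency is cycles per second).
So Hz⁻¹ = s.
Combining: Hz⁻¹·A = s · A = s·A.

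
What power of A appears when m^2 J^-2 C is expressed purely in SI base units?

J = N·m (work = force × distance),
    = kg·m²·s⁻².
So J⁻² = kg⁻²·m⁻⁴·s⁴.
C = A·s = s·A (charge = current × time).
Combining: m²·J⁻²·C = m² · (kg⁻²·m⁻⁴·s⁴) · (s·A) = kg⁻²·m⁻²·s⁵·A.
The exponent of A is 1.

1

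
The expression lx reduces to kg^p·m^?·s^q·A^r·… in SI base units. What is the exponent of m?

lx = lm/m² (illuminance = luminous flux per area),
    = m⁻²·cd.
The exponent of m is -2.

-2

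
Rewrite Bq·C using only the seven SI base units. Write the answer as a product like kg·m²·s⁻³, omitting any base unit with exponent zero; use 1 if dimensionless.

A

Bq = s⁻¹.
C = s·A.
Combining: Bq·C = s⁻¹ · (s·A) = A.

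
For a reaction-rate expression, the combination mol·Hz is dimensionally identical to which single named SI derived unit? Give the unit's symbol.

kat

Hz = s⁻¹.
Combining: mol·Hz = mol · s⁻¹ = s⁻¹·mol.
s⁻¹·mol is the base-SI form of the katal.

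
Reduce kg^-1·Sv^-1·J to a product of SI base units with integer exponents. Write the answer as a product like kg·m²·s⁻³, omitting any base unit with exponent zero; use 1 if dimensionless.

1

Sv = J/kg (equivalent dose = energy per mass),
    = m²·s⁻².
So Sv⁻¹ = m⁻²·s².
J = N·m (work = force × distance),
    = kg·m²·s⁻².
Combining: kg⁻¹·Sv⁻¹·J = kg⁻¹ · (m⁻²·s²) · (kg·m²·s⁻²) = 1.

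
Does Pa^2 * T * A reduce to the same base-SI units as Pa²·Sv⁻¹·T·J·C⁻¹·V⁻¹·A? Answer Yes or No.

Left side:
  Pa = N/m² (pressure = force per area),
      = kg·m⁻¹·s⁻².
  So Pa² = kg²·m⁻²·s⁻⁴.
  T = Wb/m² (flux density = flux per area),
      = kg·s⁻²·A⁻¹.
  Combining: Pa²·T·A = (kg²·m⁻²·s⁻⁴) · (kg·s⁻²·A⁻¹) · A = kg³·m⁻²·s⁻⁶.
Right side:
  Pa = kg·m⁻¹·s⁻².
  So Pa² = kg²·m⁻²·s⁻⁴.
  Sv = m²·s⁻².
  So Sv⁻¹ = m⁻²·s².
  T = kg·s⁻²·A⁻¹.
  J = kg·m²·s⁻².
  C = s·A.
  So C⁻¹ = s⁻¹·A⁻¹.
  V = kg·m²·s⁻³·A⁻¹.
  So V⁻¹ = kg⁻¹·m⁻²·s³·A.
  Combining: Pa²·Sv⁻¹·T·J·C⁻¹·V⁻¹·A = (kg²·m⁻²·s⁻⁴) · (m⁻²·s²) · (kg·s⁻²·A⁻¹) · (kg·m²·s⁻²) · (s⁻¹·A⁻¹) · (kg⁻¹·m⁻²·s³·A) · A = kg³·m⁻⁴·s⁻⁴.
Left is kg³·m⁻²·s⁻⁶; right is kg³·m⁻⁴·s⁻⁴ — different.

No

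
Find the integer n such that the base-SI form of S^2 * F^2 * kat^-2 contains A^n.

S = 1/Ω (conductance is reciprocal resistance),
    = kg⁻¹·m⁻²·s³·A².
So S² = kg⁻²·m⁻⁴·s⁶·A⁴.
F = C/V (capacitance = charge per voltage),
    = A·s/(kg·m²·s⁻³·A⁻¹) (substituting C and V),
    = kg⁻¹·m⁻²·s⁴·A².
So F² = kg⁻²·m⁻⁴·s⁸·A⁴.
kat = mol/s = s⁻¹·mol (catalytic activity).
So kat⁻² = s²·mol⁻².
Combining: S²·F²·kat⁻² = (kg⁻²·m⁻⁴·s⁶·A⁴) · (kg⁻²·m⁻⁴·s⁸·A⁴) · (s²·mol⁻²) = kg⁻⁴·m⁻⁸·s¹⁶·A⁸·mol⁻².
The exponent of A is 8.

8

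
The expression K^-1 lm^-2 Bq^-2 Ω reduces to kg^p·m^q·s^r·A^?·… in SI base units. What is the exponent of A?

-2

lm = cd·sr = cd (luminous flux; sr is dimensionless).
So lm⁻² = cd⁻².
Bq = 1/s = s⁻¹ (activity is decays per second).
So Bq⁻² = s².
Ω = V/A (resistance = voltage per current),
    = kg·m²·s⁻³·A⁻².
Combining: K⁻¹·lm⁻²·Bq⁻²·Ω = K⁻¹ · cd⁻² · s² · (kg·m²·s⁻³·A⁻²) = kg·m²·s⁻¹·A⁻²·K⁻¹·cd⁻².
The exponent of A is -2.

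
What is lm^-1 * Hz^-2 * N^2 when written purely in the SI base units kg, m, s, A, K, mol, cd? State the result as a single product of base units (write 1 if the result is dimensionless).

kg²·m²·s⁻²·cd⁻¹

lm = cd·sr = cd (luminous flux; sr is dimensionless).
So lm⁻¹ = cd⁻¹.
Hz = 1/s = s⁻¹ (frequency is cycles per second).
So Hz⁻² = s².
N = kg·m/s² = kg·m·s⁻² (force = mass × acceleration).
So N² = kg²·m²·s⁻⁴.
Combining: lm⁻¹·Hz⁻²·N² = cd⁻¹ · s² · (kg²·m²·s⁻⁴) = kg²·m²·s⁻²·cd⁻¹.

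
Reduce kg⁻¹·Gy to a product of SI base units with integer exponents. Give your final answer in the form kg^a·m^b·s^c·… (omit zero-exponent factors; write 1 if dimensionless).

Gy = m²·s⁻².
Combining: kg⁻¹·Gy = kg⁻¹ · (m²·s⁻²) = kg⁻¹·m²·s⁻².

kg⁻¹·m²·s⁻²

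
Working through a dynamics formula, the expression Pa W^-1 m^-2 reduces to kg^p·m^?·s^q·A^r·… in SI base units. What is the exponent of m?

-5

Pa = N/m² (pressure = force per area),
    = kg·m⁻¹·s⁻².
W = J/s (power = energy per time),
    = kg·m²·s⁻³.
So W⁻¹ = kg⁻¹·m⁻²·s³.
Combining: Pa·W⁻¹·m⁻² = (kg·m⁻¹·s⁻²) · (kg⁻¹·m⁻²·s³) · m⁻² = m⁻⁵·s.
The exponent of m is -5.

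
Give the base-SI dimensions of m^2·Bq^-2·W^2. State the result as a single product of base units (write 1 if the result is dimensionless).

kg²·m⁶·s⁻⁴

Bq = 1/s = s⁻¹ (activity is decays per second).
So Bq⁻² = s².
W = J/s (power = energy per time),
    = kg·m²·s⁻³.
So W² = kg²·m⁴·s⁻⁶.
Combining: m²·Bq⁻²·W² = m² · s² · (kg²·m⁴·s⁻⁶) = kg²·m⁶·s⁻⁴.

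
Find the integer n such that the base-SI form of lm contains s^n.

lm = cd.
The exponent of s is 0.

0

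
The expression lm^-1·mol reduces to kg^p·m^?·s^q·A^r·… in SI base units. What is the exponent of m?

lm = cd·sr = cd (luminous flux; sr is dimensionless).
So lm⁻¹ = cd⁻¹.
Combining: lm⁻¹·mol = cd⁻¹ · mol = mol·cd⁻¹.
The exponent of m is 0.

0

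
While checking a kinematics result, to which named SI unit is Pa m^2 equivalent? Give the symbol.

N

Pa = N/m² (pressure = force per area),
    = kg·m⁻¹·s⁻².
Combining: Pa·m² = (kg·m⁻¹·s⁻²) · m² = kg·m·s⁻².
kg·m·s⁻² is the base-SI form of the newton.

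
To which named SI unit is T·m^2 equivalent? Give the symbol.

Wb

T = Wb/m² (flux density = flux per area),
    = kg·s⁻²·A⁻¹.
Combining: T·m² = (kg·s⁻²·A⁻¹) · m² = kg·m²·s⁻²·A⁻¹.
kg·m²·s⁻²·A⁻¹ is the base-SI form of the weber.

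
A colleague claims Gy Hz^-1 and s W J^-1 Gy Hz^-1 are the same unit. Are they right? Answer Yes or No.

Left side:
  Gy = J/kg (absorbed dose = energy per mass),
      = m²·s⁻².
  Hz = 1/s = s⁻¹ (frequency is cycles per second).
  So Hz⁻¹ = s.
  Combining: Gy·Hz⁻¹ = (m²·s⁻²) · s = m²·s⁻¹.
Right side:
  W = kg·m²·s⁻³.
  J = kg·m²·s⁻².
  So J⁻¹ = kg⁻¹·m⁻²·s².
  Gy = m²·s⁻².
  Hz = s⁻¹.
  So Hz⁻¹ = s.
  Combining: s·W·J⁻¹·Gy·Hz⁻¹ = s · (kg·m²·s⁻³) · (kg⁻¹·m⁻²·s²) · (m²·s⁻²) · s = m²·s⁻¹.
Both reduce to m²·s⁻¹.

Yes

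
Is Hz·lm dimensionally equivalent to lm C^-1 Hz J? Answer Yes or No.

Left side:
  Hz = 1/s = s⁻¹ (frequency is cycles per second).
  lm = cd·sr = cd (luminous flux; sr is dimensionless).
  Combining: Hz·lm = s⁻¹ · cd = s⁻¹·cd.
Right side:
  lm = cd·sr = cd (luminous flux; sr is dimensionless).
  C = A·s = s·A (charge = current × time).
  So C⁻¹ = s⁻¹·A⁻¹.
  Hz = 1/s = s⁻¹ (frequency is cycles per second).
  J = N·m (work = force × distance),
      = kg·m²·s⁻².
  Combining: lm·C⁻¹·Hz·J = cd · (s⁻¹·A⁻¹) · s⁻¹ · (kg·m²·s⁻²) = kg·m²·s⁻⁴·A⁻¹·cd.
Left is s⁻¹·cd; right is kg·m²·s⁻⁴·A⁻¹·cd — different.

No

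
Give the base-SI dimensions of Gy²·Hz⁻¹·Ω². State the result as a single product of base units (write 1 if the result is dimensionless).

Gy = m²·s⁻².
So Gy² = m⁴·s⁻⁴.
Hz = s⁻¹.
So Hz⁻¹ = s.
Ω = kg·m²·s⁻³·A⁻².
So Ω² = kg²·m⁴·s⁻⁶·A⁻⁴.
Combining: Gy²·Hz⁻¹·Ω² = (m⁴·s⁻⁴) · s · (kg²·m⁴·s⁻⁶·A⁻⁴) = kg²·m⁸·s⁻⁹·A⁻⁴.

kg²·m⁸·s⁻⁹·A⁻⁴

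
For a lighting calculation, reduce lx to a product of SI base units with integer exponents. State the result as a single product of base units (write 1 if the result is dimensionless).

m⁻²·cd

lx = lm/m² (illuminance = luminous flux per area),
    = m⁻²·cd.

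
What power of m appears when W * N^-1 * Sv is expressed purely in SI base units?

W = J/s (power = energy per time),
    = kg·m²·s⁻³.
N = kg·m/s² = kg·m·s⁻² (force = mass × acceleration).
So N⁻¹ = kg⁻¹·m⁻¹·s².
Sv = J/kg (equivalent dose = energy per mass),
    = m²·s⁻².
Combining: W·N⁻¹·Sv = (kg·m²·s⁻³) · (kg⁻¹·m⁻¹·s²) · (m²·s⁻²) = m³·s⁻³.
The exponent of m is 3.

3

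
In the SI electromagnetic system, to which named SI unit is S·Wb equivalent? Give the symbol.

C

S = kg⁻¹·m⁻²·s³·A².
Wb = kg·m²·s⁻²·A⁻¹.
Combining: S·Wb = (kg⁻¹·m⁻²·s³·A²) · (kg·m²·s⁻²·A⁻¹) = s·A.
s·A is the base-SI form of the coulomb.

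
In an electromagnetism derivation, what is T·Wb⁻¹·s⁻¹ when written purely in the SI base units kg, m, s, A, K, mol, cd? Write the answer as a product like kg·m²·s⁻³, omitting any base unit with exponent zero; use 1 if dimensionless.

T = Wb/m² (flux density = flux per area),
    = kg·s⁻²·A⁻¹.
Wb = V·s (flux: a volt is a weber per second),
    = kg·m²·s⁻²·A⁻¹.
So Wb⁻¹ = kg⁻¹·m⁻²·s²·A.
Combining: T·Wb⁻¹·s⁻¹ = (kg·s⁻²·A⁻¹) · (kg⁻¹·m⁻²·s²·A) · s⁻¹ = m⁻²·s⁻¹.

m⁻²·s⁻¹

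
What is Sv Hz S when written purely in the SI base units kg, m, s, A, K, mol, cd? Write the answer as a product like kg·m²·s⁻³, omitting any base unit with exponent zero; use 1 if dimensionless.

Sv = J/kg (equivalent dose = energy per mass),
    = m²·s⁻².
Hz = 1/s = s⁻¹ (frequency is cycles per second).
S = 1/Ω (conductance is reciprocal resistance),
    = kg⁻¹·m⁻²·s³·A².
Combining: Sv·Hz·S = (m²·s⁻²) · s⁻¹ · (kg⁻¹·m⁻²·s³·A²) = kg⁻¹·A².

kg⁻¹·A²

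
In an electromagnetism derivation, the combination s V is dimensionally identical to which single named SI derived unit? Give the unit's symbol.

Wb

V = W/A (potential = power per current),
    = kg·m²·s⁻³·A⁻¹.
Combining: s·V = s · (kg·m²·s⁻³·A⁻¹) = kg·m²·s⁻²·A⁻¹.
kg·m²·s⁻²·A⁻¹ is the base-SI form of the weber.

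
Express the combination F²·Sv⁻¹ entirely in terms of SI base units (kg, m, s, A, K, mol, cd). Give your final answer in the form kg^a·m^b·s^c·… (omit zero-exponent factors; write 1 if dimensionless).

F = C/V (capacitance = charge per voltage),
    = A·s/(kg·m²·s⁻³·A⁻¹) (substituting C and V),
    = kg⁻¹·m⁻²·s⁴·A².
So F² = kg⁻²·m⁻⁴·s⁸·A⁴.
Sv = J/kg (equivalent dose = energy per mass),
    = m²·s⁻².
So Sv⁻¹ = m⁻²·s².
Combining: F²·Sv⁻¹ = (kg⁻²·m⁻⁴·s⁸·A⁴) · (m⁻²·s²) = kg⁻²·m⁻⁶·s¹⁰·A⁴.

kg⁻²·m⁻⁶·s¹⁰·A⁴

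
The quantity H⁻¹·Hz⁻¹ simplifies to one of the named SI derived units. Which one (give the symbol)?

H = Wb/A (inductance = flux per current),
    = kg·m²·s⁻²·A⁻².
So H⁻¹ = kg⁻¹·m⁻²·s²·A².
Hz = 1/s = s⁻¹ (frequency is cycles per second).
So Hz⁻¹ = s.
Combining: H⁻¹·Hz⁻¹ = (kg⁻¹·m⁻²·s²·A²) · s = kg⁻¹·m⁻²·s³·A².
kg⁻¹·m⁻²·s³·A² is the base-SI form of the siemens.

S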